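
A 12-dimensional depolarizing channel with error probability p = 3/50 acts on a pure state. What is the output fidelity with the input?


F = (1-p) + p/d
= (1 - 0.0600) + 0.0600/12
= 0.9400 + 0.0050
= 0.9450

0.9450


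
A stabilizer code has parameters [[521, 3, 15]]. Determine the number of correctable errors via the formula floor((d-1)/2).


Code parameters: [[521, 3, 15]], distance d = 15.
Number of correctable errors = floor((d-1)/2)
= floor((15 - 1)/2)
= floor(14/2)
= 7

7


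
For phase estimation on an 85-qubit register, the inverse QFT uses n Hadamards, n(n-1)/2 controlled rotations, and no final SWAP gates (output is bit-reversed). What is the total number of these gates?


Hadamard gates: 85
Controlled rotations: n*(n-1)/2 = 85*84/2 = 3570
SWAP gates: 0 (omitted)
Total = 85 + 3570
= 3655

3655


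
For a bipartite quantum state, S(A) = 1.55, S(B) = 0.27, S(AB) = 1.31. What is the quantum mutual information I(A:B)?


I(A:B) = S(A) + S(B) - S(AB)
= 1.55 + 0.27 - 1.31
= 0.5100

0.5100


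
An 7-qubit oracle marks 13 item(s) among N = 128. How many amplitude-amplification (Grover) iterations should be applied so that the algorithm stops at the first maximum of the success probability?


After j Grover iterations the success probability is P(j) = sin^2((2j+1)*theta), where sin(theta) = sqrt(k/N).
N = 2^7 = 128, k = 13
sin(theta) = sqrt(k/N) = 0.3186887196
theta = arcsin(sqrt(k/N)) = 0.3243457527 rad
P(j) reaches its first maximum when (2j+1)*theta is as close as possible to pi/2, i.e. j = round(pi/(4*theta) - 1/2).
pi/(4*theta) - 1/2 = 1.9215
(For comparison, the common estimate pi/4 * sqrt(N/k) = 2.4645; the exact maximiser is used here.)
Optimal iterations = 2

2


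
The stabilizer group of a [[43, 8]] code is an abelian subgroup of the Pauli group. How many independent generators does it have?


For an [[n,k]] stabilizer code:
Number of stabilizer generators = n - k
= 43 - 8
= 35

35


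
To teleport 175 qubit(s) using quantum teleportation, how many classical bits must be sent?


Quantum teleportation requires 2 classical bits per qubit teleported.
175 qubit(s) -> 2 * 175 = 350 classical bits

350


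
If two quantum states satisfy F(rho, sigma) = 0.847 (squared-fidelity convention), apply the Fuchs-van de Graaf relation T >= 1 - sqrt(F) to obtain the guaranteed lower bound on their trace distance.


Fuchs-van de Graaf (squared-fidelity convention): 1 - sqrt(F) <= T <= sqrt(1 - F).
Lower bound: T >= 1 - sqrt(F)
sqrt(F) = sqrt(0.847) = 0.9203
T >= 1 - 0.9203
T >= 0.0797

0.0797


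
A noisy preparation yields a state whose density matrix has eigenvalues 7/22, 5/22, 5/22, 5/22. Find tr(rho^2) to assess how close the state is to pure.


tr(rho^2) = sum of eigenvalues squared
= (7/22)^2 + (5/22)^2 + (5/22)^2 + (5/22)^2
= (49 + 25 + 25 + 25) / 484
= 124/484
= 0.2562

0.2562


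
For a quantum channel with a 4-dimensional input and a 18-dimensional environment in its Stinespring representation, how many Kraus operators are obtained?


Tracing out the environment in an orthonormal basis {|i>_E} gives Kraus operators K_i = <i|_E U |0>_E.
Number of Kraus operators = dim(H_env) = d_env
= 18

18


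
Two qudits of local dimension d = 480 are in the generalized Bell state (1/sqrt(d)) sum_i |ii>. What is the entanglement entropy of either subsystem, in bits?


For a maximally entangled state in d x d:
S = log2(d) = log2(480)
= 8.9069

8.9069


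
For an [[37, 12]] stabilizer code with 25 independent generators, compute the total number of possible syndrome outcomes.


Each stabilizer generator gives a binary (+1 or -1) measurement outcome.
With 25 independent generators:
Total syndromes = 2^25
= 33554432

33554432


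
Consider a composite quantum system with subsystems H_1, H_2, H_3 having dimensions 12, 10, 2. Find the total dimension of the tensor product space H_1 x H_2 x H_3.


dim(H_1 x H_2 x H_3) = 12 * 10 * 2
= 120 * 2
= 240

240


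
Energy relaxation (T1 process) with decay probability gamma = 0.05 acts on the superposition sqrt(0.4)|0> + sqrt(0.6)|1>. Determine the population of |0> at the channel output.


For amplitude damping with parameter gamma on state sqrt(a)|0> + sqrt(b)|1>:
alpha^2 = 0.4, beta^2 = 0.6
P(|0>) = alpha^2 + gamma * beta^2
= 0.4 + 0.05 * 0.6
= 0.4 + 0.0300
= 0.4300

0.4300


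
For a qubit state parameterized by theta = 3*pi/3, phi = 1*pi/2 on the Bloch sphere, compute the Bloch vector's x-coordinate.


theta = 3.1416, phi = 1.5708
r_x = sin(theta)*cos(phi) = 0.0000 * 0.0000
r_x = 0.0000

0.0000


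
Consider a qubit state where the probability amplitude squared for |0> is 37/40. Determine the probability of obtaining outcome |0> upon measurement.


|alpha|^2 = 37/40 = 0.9250
|beta|^2 = 1 - 37/40 = 3/40 = 0.0750
P(|0>) = |alpha|^2 = 0.9250

0.9250


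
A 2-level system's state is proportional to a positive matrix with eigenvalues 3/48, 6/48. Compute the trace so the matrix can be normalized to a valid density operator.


tr(M) = sum of eigenvalues
= 3/48 + 6/48
= 9/48
= 0.1875

0.1875


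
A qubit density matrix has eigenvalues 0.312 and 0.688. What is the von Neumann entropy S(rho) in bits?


S = -p*log2(p) - (1-p)*log2(1-p)
p = 0.3120, 1-p = 0.6880
= -0.3120 * log2(0.3120) - 0.6880 * log2(0.6880)
= -(-0.5243) - (-0.3712)
= 0.8955

0.8955


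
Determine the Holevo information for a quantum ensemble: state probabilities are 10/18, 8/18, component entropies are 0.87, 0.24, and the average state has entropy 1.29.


chi = S(rho) - sum_i p_i * S(rho_i)
Weighted entropy = 10/18 * 0.87 + 8/18 * 0.24
= 0.5900
chi = 1.29 - 0.5900
= 0.7000

0.7000


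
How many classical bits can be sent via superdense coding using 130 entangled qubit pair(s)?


Superdense coding allows 2 classical bits per shared entangled pair.
130 pair(s) -> 2 * 130 = 260 classical bits

260


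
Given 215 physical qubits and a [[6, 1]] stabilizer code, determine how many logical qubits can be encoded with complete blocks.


Each code block uses 6 physical qubits for 1 logical qubit(s).
Number of complete blocks = floor(215 / 6) = 35
Logical qubits = 35 * 1
= 35

35


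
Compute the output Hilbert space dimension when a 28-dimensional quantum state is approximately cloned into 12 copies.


Output space = H^(tensor 12) where dim(H) = 28
dim = 28^12
= 784 (after 2 factors)
= 21952 (after 3 factors)
= 614656 (after 4 factors)
= 17210368 (after 5 factors)
= 481890304 (after 6 factors)
= 13492928512 (after 7 factors)
= 377801998336 (after 8 factors)
= 10578455953408 (after 9 factors)
= 296196766695424 (after 10 factors)
= 8293509467471872 (after 11 factors)
= 232218265089212416 (after 12 factors)
= 232218265089212416

232218265089212416


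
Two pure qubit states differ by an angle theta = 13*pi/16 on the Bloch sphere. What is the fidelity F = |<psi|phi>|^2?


For states separated by angle theta on Bloch sphere:
F = cos^2(theta/2)
theta = 13*pi/16 = 2.5525
theta/2 = 1.2763
cos(theta/2) = 0.2903
F = 0.0843

0.0843


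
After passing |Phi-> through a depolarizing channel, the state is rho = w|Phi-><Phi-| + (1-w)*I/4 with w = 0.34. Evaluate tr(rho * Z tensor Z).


|Phi-> = (|00> - |11>)/sqrt(2)
For the pure Bell state, <Z_A Z_B> = +1 (Bell-state Pauli correlator).
The maximally-mixed part I/4 has tr(I/4 * P tensor P) = 0 for any traceless Pauli P.
So <Z_A Z_B>_rho = w * (+1) + (1 - w) * 0
= 0.34 * (+1)
= 0.3400

0.3400


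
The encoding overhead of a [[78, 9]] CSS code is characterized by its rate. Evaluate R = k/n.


Code rate R = k/n
= 9/78
= 0.1154

0.1154


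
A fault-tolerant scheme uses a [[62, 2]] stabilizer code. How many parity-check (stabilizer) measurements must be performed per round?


For an [[n,k]] stabilizer code:
Number of stabilizer generators = n - k
= 62 - 2
= 60

60


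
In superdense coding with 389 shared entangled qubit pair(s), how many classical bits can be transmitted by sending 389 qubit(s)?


Superdense coding allows 2 classical bits per shared entangled pair.
389 pair(s) -> 2 * 389 = 778 classical bits

778


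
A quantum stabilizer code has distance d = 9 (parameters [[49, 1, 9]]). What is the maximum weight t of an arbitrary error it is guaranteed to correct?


Code parameters: [[49, 1, 9]], distance d = 9.
Number of correctable errors = floor((d-1)/2)
= floor((9 - 1)/2)
= floor(8/2)
= 4

4


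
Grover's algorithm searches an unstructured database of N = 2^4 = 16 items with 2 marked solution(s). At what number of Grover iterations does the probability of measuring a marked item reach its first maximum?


After j Grover iterations the success probability is P(j) = sin^2((2j+1)*theta), where sin(theta) = sqrt(k/N).
N = 2^4 = 16, k = 2
sin(theta) = sqrt(k/N) = 0.3535533906
theta = arcsin(sqrt(k/N)) = 0.3613671239 rad
P(j) reaches its first maximum when (2j+1)*theta is as close as possible to pi/2, i.e. j = round(pi/(4*theta) - 1/2).
pi/(4*theta) - 1/2 = 1.6734
(For comparison, the common estimate pi/4 * sqrt(N/k) = 2.2214; the exact maximiser is used here.)
Optimal iterations = 2

2


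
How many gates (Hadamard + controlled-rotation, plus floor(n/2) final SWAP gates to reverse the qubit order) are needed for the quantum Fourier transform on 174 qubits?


Hadamard gates: 174
Controlled rotations: n*(n-1)/2 = 174*173/2 = 15051
SWAP gates: floor(n/2) = floor(174/2) = 87
Total = 174 + 15051 + 87
= 15312

15312


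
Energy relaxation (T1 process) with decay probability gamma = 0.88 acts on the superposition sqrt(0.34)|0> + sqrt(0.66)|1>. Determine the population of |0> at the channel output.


For amplitude damping with parameter gamma on state sqrt(a)|0> + sqrt(b)|1>:
alpha^2 = 0.34, beta^2 = 0.66
P(|0>) = alpha^2 + gamma * beta^2
= 0.34 + 0.88 * 0.66
= 0.34 + 0.5808
= 0.9208

0.9208


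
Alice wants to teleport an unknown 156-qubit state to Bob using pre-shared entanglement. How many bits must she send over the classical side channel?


Quantum teleportation requires 2 classical bits per qubit teleported.
156 qubit(s) -> 2 * 156 = 312 classical bits

312


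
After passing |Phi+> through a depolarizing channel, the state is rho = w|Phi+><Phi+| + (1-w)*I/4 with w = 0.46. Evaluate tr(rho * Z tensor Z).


|Phi+> = (|00> + |11>)/sqrt(2)
For the pure Bell state, <Z_A Z_B> = +1 (Bell-state Pauli correlator).
The maximally-mixed part I/4 has tr(I/4 * P tensor P) = 0 for any traceless Pauli P.
So <Z_A Z_B>_rho = w * (+1) + (1 - w) * 0
= 0.46 * (+1)
= 0.4600

0.4600


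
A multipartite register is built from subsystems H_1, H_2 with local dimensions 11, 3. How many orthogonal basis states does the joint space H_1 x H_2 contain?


dim(H_1 x H_2) = 11 * 3
= 33

33


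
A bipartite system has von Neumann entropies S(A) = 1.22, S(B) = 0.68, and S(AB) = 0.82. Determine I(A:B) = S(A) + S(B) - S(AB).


I(A:B) = S(A) + S(B) - S(AB)
= 1.22 + 0.68 - 0.82
= 1.0800

1.0800


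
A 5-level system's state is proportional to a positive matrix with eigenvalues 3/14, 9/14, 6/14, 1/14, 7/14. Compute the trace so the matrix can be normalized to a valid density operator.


tr(M) = sum of eigenvalues
= 3/14 + 9/14 + 6/14 + 1/14 + 7/14
= 26/14
= 1.8571

1.8571


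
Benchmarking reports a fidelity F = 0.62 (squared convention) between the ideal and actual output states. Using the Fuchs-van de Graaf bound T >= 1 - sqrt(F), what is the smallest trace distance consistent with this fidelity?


Fuchs-van de Graaf (squared-fidelity convention): 1 - sqrt(F) <= T <= sqrt(1 - F).
Lower bound: T >= 1 - sqrt(F)
sqrt(F) = sqrt(0.62) = 0.7874
T >= 1 - 0.7874
T >= 0.2126

0.2126


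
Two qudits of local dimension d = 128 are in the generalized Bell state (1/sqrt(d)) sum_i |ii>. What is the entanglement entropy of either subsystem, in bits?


For a maximally entangled state in d x d:
S = log2(d) = log2(128)
= 7.0000

7.0000


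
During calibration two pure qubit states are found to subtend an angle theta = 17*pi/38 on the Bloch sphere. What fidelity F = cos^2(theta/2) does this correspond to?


For states separated by angle theta on Bloch sphere:
F = cos^2(theta/2)
theta = 17*pi/38 = 1.4054
theta/2 = 0.7027
cos(theta/2) = 0.7631
F = 0.5823

0.5823


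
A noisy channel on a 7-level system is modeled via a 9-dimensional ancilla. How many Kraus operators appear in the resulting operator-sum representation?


Tracing out the environment in an orthonormal basis {|i>_E} gives Kraus operators K_i = <i|_E U |0>_E.
Number of Kraus operators = dim(H_env) = d_env
= 9

9


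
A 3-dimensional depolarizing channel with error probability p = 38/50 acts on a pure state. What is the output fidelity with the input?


F = (1-p) + p/d
= (1 - 0.7600) + 0.7600/3
= 0.2400 + 0.2533
= 0.4933

0.4933


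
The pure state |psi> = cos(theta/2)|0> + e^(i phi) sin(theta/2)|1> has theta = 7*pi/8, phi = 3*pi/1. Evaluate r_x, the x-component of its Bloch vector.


theta = 2.7489, phi = 9.4248
r_x = sin(theta)*cos(phi) = 0.3827 * -1.0000
r_x = -0.3827

-0.3827


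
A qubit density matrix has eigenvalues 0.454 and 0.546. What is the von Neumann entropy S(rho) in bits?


S = -p*log2(p) - (1-p)*log2(1-p)
p = 0.4540, 1-p = 0.5460
= -0.4540 * log2(0.4540) - 0.5460 * log2(0.5460)
= -(-0.5172) - (-0.4767)
= 0.9939

0.9939


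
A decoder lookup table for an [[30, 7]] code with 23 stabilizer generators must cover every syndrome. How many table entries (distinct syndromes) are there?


Each stabilizer generator gives a binary (+1 or -1) measurement outcome.
With 23 independent generators:
Total syndromes = 2^23
= 8388608

8388608


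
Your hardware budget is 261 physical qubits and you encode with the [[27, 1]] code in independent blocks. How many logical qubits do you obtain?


Each code block uses 27 physical qubits for 1 logical qubit(s).
Number of complete blocks = floor(261 / 27) = 9
Logical qubits = 9 * 1
= 9

9


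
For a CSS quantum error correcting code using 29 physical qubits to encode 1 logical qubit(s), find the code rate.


Code rate R = k/n
= 1/29
= 0.0345

0.0345


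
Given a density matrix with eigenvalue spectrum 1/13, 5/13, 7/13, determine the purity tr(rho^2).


tr(rho^2) = sum of eigenvalues squared
= (1/13)^2 + (5/13)^2 + (7/13)^2
= (1 + 25 + 49) / 169
= 75/169
= 0.4438

0.4438


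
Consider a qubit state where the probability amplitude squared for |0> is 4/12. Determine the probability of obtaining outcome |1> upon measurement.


|alpha|^2 = 4/12 = 0.3333
|beta|^2 = 1 - 4/12 = 8/12 = 0.6667
P(|1>) = |beta|^2 = 0.6667

0.6667


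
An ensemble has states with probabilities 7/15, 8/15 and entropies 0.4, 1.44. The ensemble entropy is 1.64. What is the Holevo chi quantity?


chi = S(rho) - sum_i p_i * S(rho_i)
Weighted entropy = 7/15 * 0.4 + 8/15 * 1.44
= 0.9547
chi = 1.64 - 0.9547
= 0.6853

0.6853


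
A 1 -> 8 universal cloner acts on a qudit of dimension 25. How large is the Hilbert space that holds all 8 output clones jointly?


Output space = H^(tensor 8) where dim(H) = 25
dim = 25^8
= 625 (after 2 factors)
= 15625 (after 3 factors)
= 390625 (after 4 factors)
= 9765625 (after 5 factors)
= 244140625 (after 6 factors)
= 6103515625 (after 7 factors)
= 152587890625 (after 8 factors)
= 152587890625

152587890625


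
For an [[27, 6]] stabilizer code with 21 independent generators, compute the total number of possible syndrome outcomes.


Each stabilizer generator gives a binary (+1 or -1) measurement outcome.
With 21 independent generators:
Total syndromes = 2^21
= 2097152

2097152


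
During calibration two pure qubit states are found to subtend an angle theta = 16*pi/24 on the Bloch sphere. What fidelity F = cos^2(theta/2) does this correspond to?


For states separated by angle theta on Bloch sphere:
F = cos^2(theta/2)
theta = 16*pi/24 = 2.0944
theta/2 = 1.0472
cos(theta/2) = 0.5000
F = 0.2500

0.2500


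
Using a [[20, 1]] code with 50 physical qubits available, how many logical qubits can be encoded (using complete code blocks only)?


Each code block uses 20 physical qubits for 1 logical qubit(s).
Number of complete blocks = floor(50 / 20) = 2
Logical qubits = 2 * 1
= 2

2


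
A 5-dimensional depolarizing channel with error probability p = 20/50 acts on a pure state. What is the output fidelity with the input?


F = (1-p) + p/d
= (1 - 0.4000) + 0.4000/5
= 0.6000 + 0.0800
= 0.6800

0.6800


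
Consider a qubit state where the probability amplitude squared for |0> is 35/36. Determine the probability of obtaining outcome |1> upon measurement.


|alpha|^2 = 35/36 = 0.9722
|beta|^2 = 1 - 35/36 = 1/36 = 0.0278
P(|1>) = |beta|^2 = 0.0278

0.0278


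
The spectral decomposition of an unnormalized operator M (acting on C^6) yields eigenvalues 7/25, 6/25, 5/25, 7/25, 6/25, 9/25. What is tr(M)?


tr(M) = sum of eigenvalues
= 7/25 + 6/25 + 5/25 + 7/25 + 6/25 + 9/25
= 40/25
= 1.6000

1.6000


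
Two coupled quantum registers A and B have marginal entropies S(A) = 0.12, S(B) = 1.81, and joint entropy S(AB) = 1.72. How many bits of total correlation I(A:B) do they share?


I(A:B) = S(A) + S(B) - S(AB)
= 0.12 + 1.81 - 1.72
= 0.2100

0.2100


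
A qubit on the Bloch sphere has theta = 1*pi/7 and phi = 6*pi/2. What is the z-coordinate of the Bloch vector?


theta = 0.4488, phi = 9.4248
r_z = cos(theta) = 0.9010

0.9010


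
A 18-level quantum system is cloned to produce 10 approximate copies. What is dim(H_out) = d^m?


Output space = H^(tensor 10) where dim(H) = 18
dim = 18^10
= 324 (after 2 factors)
= 5832 (after 3 factors)
= 104976 (after 4 factors)
= 1889568 (after 5 factors)
= 34012224 (after 6 factors)
= 612220032 (after 7 factors)
= 11019960576 (after 8 factors)
= 198359290368 (after 9 factors)
= 3570467226624 (after 10 factors)
= 3570467226624

3570467226624


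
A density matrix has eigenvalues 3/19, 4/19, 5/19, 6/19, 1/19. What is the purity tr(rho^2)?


tr(rho^2) = sum of eigenvalues squared
= (3/19)^2 + (4/19)^2 + (5/19)^2 + (6/19)^2 + (1/19)^2
= (9 + 16 + 25 + 36 + 1) / 361
= 87/361
= 0.2410

0.2410


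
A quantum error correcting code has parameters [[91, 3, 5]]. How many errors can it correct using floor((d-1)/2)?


Code parameters: [[91, 3, 5]], distance d = 5.
Number of correctable errors = floor((d-1)/2)
= floor((5 - 1)/2)
= floor(4/2)
= 2

2


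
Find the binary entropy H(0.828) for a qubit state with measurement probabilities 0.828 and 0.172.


S = -p*log2(p) - (1-p)*log2(1-p)
p = 0.8280, 1-p = 0.1720
= -0.8280 * log2(0.8280) - 0.1720 * log2(0.1720)
= -(-0.2255) - (-0.4368)
= 0.6623

0.6623


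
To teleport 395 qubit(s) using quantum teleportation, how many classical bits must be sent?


Quantum teleportation requires 2 classical bits per qubit teleported.
395 qubit(s) -> 2 * 395 = 790 classical bits

790


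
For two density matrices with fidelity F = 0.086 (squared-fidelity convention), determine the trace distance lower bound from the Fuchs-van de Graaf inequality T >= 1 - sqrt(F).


Fuchs-van de Graaf (squared-fidelity convention): 1 - sqrt(F) <= T <= sqrt(1 - F).
Lower bound: T >= 1 - sqrt(F)
sqrt(F) = sqrt(0.086) = 0.2933
T >= 1 - 0.2933
T >= 0.7067

0.7067


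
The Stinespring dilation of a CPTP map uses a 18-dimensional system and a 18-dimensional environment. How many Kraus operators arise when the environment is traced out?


Tracing out the environment in an orthonormal basis {|i>_E} gives Kraus operators K_i = <i|_E U |0>_E.
Number of Kraus operators = dim(H_env) = d_env
= 18

18


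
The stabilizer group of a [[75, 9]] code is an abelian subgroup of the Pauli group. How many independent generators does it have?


For an [[n,k]] stabilizer code:
Number of stabilizer generators = n - k
= 75 - 9
= 66

66


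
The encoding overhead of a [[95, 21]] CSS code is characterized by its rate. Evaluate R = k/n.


Code rate R = k/n
= 21/95
= 0.2211

0.2211


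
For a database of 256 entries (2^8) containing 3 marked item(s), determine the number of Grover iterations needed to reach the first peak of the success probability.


After j Grover iterations the success probability is P(j) = sin^2((2j+1)*theta), where sin(theta) = sqrt(k/N).
N = 2^8 = 256, k = 3
sin(theta) = sqrt(k/N) = 0.1082531755
theta = arcsin(sqrt(k/N)) = 0.1084657303 rad
P(j) reaches its first maximum when (2j+1)*theta is as close as possible to pi/2, i.e. j = round(pi/(4*theta) - 1/2).
pi/(4*theta) - 1/2 = 6.7410
(For comparison, the common estimate pi/4 * sqrt(N/k) = 7.2552; the exact maximiser is used here.)
Optimal iterations = 7

7


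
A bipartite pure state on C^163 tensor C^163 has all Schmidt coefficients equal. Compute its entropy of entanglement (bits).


For a maximally entangled state in d x d:
S = log2(d) = log2(163)
= 7.3487

7.3487


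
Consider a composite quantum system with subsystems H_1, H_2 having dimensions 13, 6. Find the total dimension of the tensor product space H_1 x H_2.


dim(H_1 x H_2) = 13 * 6
= 78

78


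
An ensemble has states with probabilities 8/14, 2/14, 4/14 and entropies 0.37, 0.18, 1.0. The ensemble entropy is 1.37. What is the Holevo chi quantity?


chi = S(rho) - sum_i p_i * S(rho_i)
Weighted entropy = 8/14 * 0.37 + 2/14 * 0.18 + 4/14 * 1.0
= 0.5229
chi = 1.37 - 0.5229
= 0.8471

0.8471


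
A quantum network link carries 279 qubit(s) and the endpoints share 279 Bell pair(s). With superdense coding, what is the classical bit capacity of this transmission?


Superdense coding allows 2 classical bits per shared entangled pair.
279 pair(s) -> 2 * 279 = 558 classical bits

558


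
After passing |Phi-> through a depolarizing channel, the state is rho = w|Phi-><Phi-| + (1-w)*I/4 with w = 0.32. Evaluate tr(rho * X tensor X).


|Phi-> = (|00> - |11>)/sqrt(2)
For the pure Bell state, <X_A X_B> = -1 (Bell-state Pauli correlator).
The maximally-mixed part I/4 has tr(I/4 * P tensor P) = 0 for any traceless Pauli P.
So <X_A X_B>_rho = w * (-1) + (1 - w) * 0
= 0.32 * (-1)
= -0.3200

-0.3200


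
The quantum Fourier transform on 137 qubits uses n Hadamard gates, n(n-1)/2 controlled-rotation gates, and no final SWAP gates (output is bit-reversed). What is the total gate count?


Hadamard gates: 137
Controlled rotations: n*(n-1)/2 = 137*136/2 = 9316
SWAP gates: 0 (omitted)
Total = 137 + 9316
= 9453

9453


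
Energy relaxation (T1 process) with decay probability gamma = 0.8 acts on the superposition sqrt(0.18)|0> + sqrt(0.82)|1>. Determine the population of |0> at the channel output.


For amplitude damping with parameter gamma on state sqrt(a)|0> + sqrt(b)|1>:
alpha^2 = 0.18, beta^2 = 0.82
P(|0>) = alpha^2 + gamma * beta^2
= 0.18 + 0.8 * 0.82
= 0.18 + 0.6560
= 0.8360

0.8360


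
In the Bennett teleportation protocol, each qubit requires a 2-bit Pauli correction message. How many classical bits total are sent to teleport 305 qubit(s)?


Quantum teleportation requires 2 classical bits per qubit teleported.
305 qubit(s) -> 2 * 305 = 610 classical bits

610


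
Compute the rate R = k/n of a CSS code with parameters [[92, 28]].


Code rate R = k/n
= 28/92
= 0.3043

0.3043


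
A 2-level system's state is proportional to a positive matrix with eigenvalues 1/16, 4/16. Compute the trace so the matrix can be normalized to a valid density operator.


tr(M) = sum of eigenvalues
= 1/16 + 4/16
= 5/16
= 0.3125

0.3125


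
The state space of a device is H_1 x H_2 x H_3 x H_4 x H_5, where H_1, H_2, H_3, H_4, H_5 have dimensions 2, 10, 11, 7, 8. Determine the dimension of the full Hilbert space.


dim(H_1 x H_2 x H_3 x H_4 x H_5) = 2 * 10 * 11 * 7 * 8
= 20 * 11 * 7 * 8
= 220 * 7 * 8
= 1540 * 8
= 12320

12320


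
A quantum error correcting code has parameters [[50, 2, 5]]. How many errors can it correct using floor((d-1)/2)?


Code parameters: [[50, 2, 5]], distance d = 5.
Number of correctable errors = floor((d-1)/2)
= floor((5 - 1)/2)
= floor(4/2)
= 2

2


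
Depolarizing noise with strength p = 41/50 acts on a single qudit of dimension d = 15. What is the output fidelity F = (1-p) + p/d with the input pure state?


F = (1-p) + p/d
= (1 - 0.8200) + 0.8200/15
= 0.1800 + 0.0547
= 0.2347

0.2347


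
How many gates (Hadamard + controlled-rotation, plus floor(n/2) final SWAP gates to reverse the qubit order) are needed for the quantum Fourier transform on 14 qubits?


Hadamard gates: 14
Controlled rotations: n*(n-1)/2 = 14*13/2 = 91
SWAP gates: floor(n/2) = floor(14/2) = 7
Total = 14 + 91 + 7
= 112

112


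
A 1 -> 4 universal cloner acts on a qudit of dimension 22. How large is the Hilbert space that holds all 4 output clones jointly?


Output space = H^(tensor 4) where dim(H) = 22
dim = 22^4
= 484 (after 2 factors)
= 10648 (after 3 factors)
= 234256 (after 4 factors)
= 234256

234256


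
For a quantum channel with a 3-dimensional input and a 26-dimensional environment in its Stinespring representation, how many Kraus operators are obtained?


Tracing out the environment in an orthonormal basis {|i>_E} gives Kraus operators K_i = <i|_E U |0>_E.
Number of Kraus operators = dim(H_env) = d_env
= 26

26


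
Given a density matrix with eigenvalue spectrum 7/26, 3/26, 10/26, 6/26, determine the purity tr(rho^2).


tr(rho^2) = sum of eigenvalues squared
= (7/26)^2 + (3/26)^2 + (10/26)^2 + (6/26)^2
= (49 + 9 + 100 + 36) / 676
= 194/676
= 0.2870

0.2870


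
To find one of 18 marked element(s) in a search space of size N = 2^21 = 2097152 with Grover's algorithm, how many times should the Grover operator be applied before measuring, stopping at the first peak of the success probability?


After j Grover iterations the success probability is P(j) = sin^2((2j+1)*theta), where sin(theta) = sqrt(k/N).
N = 2^21 = 2097152, k = 18
sin(theta) = sqrt(k/N) = 0.0029296875
theta = arcsin(sqrt(k/N)) = 0.002929691691 rad
P(j) reaches its first maximum when (2j+1)*theta is as close as possible to pi/2, i.e. j = round(pi/(4*theta) - 1/2).
pi/(4*theta) - 1/2 = 267.5822
(For comparison, the common estimate pi/4 * sqrt(N/k) = 268.0826; the exact maximiser is used here.)
Optimal iterations = 268

268


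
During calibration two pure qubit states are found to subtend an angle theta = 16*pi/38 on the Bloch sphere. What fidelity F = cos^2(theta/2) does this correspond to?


For states separated by angle theta on Bloch sphere:
F = cos^2(theta/2)
theta = 16*pi/38 = 1.3228
theta/2 = 0.6614
cos(theta/2) = 0.7891
F = 0.6227

0.6227


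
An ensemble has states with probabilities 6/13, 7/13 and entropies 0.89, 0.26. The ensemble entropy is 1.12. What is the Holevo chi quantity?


chi = S(rho) - sum_i p_i * S(rho_i)
Weighted entropy = 6/13 * 0.89 + 7/13 * 0.26
= 0.5508
chi = 1.12 - 0.5508
= 0.5692

0.5692


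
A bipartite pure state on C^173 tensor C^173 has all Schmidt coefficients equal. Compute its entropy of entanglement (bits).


For a maximally entangled state in d x d:
S = log2(d) = log2(173)
= 7.4346

7.4346


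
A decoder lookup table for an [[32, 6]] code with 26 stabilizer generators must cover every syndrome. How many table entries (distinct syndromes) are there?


Each stabilizer generator gives a binary (+1 or -1) measurement outcome.
With 26 independent generators:
Total syndromes = 2^26
= 67108864

67108864


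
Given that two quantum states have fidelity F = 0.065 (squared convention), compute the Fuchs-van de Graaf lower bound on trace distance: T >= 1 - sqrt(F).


Fuchs-van de Graaf (squared-fidelity convention): 1 - sqrt(F) <= T <= sqrt(1 - F).
Lower bound: T >= 1 - sqrt(F)
sqrt(F) = sqrt(0.065) = 0.2550
T >= 1 - 0.2550
T >= 0.7450

0.7450


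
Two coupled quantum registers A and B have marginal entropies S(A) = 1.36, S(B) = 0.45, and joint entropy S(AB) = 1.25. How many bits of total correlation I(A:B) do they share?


I(A:B) = S(A) + S(B) - S(AB)
= 1.36 + 0.45 - 1.25
= 0.5600

0.5600


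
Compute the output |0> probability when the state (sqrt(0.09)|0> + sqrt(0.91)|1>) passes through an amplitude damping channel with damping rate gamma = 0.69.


For amplitude damping with parameter gamma on state sqrt(a)|0> + sqrt(b)|1>:
alpha^2 = 0.09, beta^2 = 0.91
P(|0>) = alpha^2 + gamma * beta^2
= 0.09 + 0.69 * 0.91
= 0.09 + 0.6279
= 0.7179

0.7179


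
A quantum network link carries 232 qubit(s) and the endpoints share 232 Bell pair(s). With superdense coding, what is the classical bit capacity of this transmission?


Superdense coding allows 2 classical bits per shared entangled pair.
232 pair(s) -> 2 * 232 = 464 classical bits

464


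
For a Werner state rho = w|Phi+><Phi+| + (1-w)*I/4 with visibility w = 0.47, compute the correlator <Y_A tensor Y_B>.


|Phi+> = (|00> + |11>)/sqrt(2)
For the pure Bell state, <Y_A Y_B> = -1 (Bell-state Pauli correlator).
The maximally-mixed part I/4 has tr(I/4 * P tensor P) = 0 for any traceless Pauli P.
So <Y_A Y_B>_rho = w * (-1) + (1 - w) * 0
= 0.47 * (-1)
= -0.4700

-0.4700


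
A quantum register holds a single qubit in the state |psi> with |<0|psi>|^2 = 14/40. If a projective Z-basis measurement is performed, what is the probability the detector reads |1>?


|alpha|^2 = 14/40 = 0.3500
|beta|^2 = 1 - 14/40 = 26/40 = 0.6500
P(|1>) = |beta|^2 = 0.6500

0.6500


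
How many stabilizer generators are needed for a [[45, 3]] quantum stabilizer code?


For an [[n,k]] stabilizer code:
Number of stabilizer generators = n - k
= 45 - 3
= 42

42


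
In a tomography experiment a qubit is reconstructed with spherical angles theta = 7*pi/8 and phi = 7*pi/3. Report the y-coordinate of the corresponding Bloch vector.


theta = 2.7489, phi = 7.3304
r_y = sin(theta)*sin(phi) = 0.3827 * 0.8660
r_y = 0.3314

0.3314


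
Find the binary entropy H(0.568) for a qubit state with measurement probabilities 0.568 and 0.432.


S = -p*log2(p) - (1-p)*log2(1-p)
p = 0.5680, 1-p = 0.4320
= -0.5680 * log2(0.5680) - 0.4320 * log2(0.4320)
= -(-0.4635) - (-0.5231)
= 0.9866

0.9866


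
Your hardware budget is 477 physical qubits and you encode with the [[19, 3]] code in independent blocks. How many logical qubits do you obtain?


Each code block uses 19 physical qubits for 3 logical qubit(s).
Number of complete blocks = floor(477 / 19) = 25
Logical qubits = 25 * 3
= 75

75


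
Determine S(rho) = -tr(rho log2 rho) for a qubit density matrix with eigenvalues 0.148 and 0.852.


S = -p*log2(p) - (1-p)*log2(1-p)
p = 0.1480, 1-p = 0.8520
= -0.1480 * log2(0.1480) - 0.8520 * log2(0.8520)
= -(-0.4079) - (-0.1969)
= 0.6048

0.6048


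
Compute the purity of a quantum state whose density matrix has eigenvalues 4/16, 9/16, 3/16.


tr(rho^2) = sum of eigenvalues squared
= (4/16)^2 + (9/16)^2 + (3/16)^2
= (16 + 81 + 9) / 256
= 106/256
= 0.4141

0.4141


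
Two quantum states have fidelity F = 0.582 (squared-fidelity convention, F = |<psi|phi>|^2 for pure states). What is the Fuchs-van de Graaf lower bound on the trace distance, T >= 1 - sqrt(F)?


Fuchs-van de Graaf (squared-fidelity convention): 1 - sqrt(F) <= T <= sqrt(1 - F).
Lower bound: T >= 1 - sqrt(F)
sqrt(F) = sqrt(0.582) = 0.7629
T >= 1 - 0.7629
T >= 0.2371

0.2371


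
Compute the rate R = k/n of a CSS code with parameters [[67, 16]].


Code rate R = k/n
= 16/67
= 0.2388

0.2388


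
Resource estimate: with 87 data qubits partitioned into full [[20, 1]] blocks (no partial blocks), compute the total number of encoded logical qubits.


Each code block uses 20 physical qubits for 1 logical qubit(s).
Number of complete blocks = floor(87 / 20) = 4
Logical qubits = 4 * 1
= 4

4


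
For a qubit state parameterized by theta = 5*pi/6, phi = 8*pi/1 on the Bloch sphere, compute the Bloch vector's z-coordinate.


theta = 2.6180, phi = 25.1327
r_z = cos(theta) = -0.8660

-0.8660


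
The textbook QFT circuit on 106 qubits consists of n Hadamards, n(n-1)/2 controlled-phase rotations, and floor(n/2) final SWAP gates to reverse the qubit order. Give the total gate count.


Hadamard gates: 106
Controlled rotations: n*(n-1)/2 = 106*105/2 = 5565
SWAP gates: floor(n/2) = floor(106/2) = 53
Total = 106 + 5565 + 53
= 5724

5724


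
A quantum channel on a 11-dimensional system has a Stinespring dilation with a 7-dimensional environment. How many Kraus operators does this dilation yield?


Tracing out the environment in an orthonormal basis {|i>_E} gives Kraus operators K_i = <i|_E U |0>_E.
Number of Kraus operators = dim(H_env) = d_env
= 7

7


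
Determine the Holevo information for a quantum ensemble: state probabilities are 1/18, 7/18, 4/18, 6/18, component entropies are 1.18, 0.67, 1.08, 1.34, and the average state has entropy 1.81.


chi = S(rho) - sum_i p_i * S(rho_i)
Weighted entropy = 1/18 * 1.18 + 7/18 * 0.67 + 4/18 * 1.08 + 6/18 * 1.34
= 1.0128
chi = 1.81 - 1.0128
= 0.7972

0.7972


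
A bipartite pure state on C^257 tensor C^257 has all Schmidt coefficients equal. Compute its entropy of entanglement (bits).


For a maximally entangled state in d x d:
S = log2(d) = log2(257)
= 8.0056

8.0056


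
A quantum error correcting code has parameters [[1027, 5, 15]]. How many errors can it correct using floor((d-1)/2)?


Code parameters: [[1027, 5, 15]], distance d = 15.
Number of correctable errors = floor((d-1)/2)
= floor((15 - 1)/2)
= floor(14/2)
= 7

7


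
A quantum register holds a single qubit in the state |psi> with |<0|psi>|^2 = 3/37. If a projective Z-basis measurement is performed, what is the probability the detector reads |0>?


|alpha|^2 = 3/37 = 0.0811
|beta|^2 = 1 - 3/37 = 34/37 = 0.9189
P(|0>) = |alpha|^2 = 0.0811

0.0811


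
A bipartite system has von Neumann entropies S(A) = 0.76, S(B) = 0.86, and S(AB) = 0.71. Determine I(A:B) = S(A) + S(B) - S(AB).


I(A:B) = S(A) + S(B) - S(AB)
= 0.76 + 0.86 - 0.71
= 0.9100

0.9100


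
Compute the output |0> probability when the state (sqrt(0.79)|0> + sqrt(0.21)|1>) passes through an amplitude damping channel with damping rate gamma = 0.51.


For amplitude damping with parameter gamma on state sqrt(a)|0> + sqrt(b)|1>:
alpha^2 = 0.79, beta^2 = 0.21
P(|0>) = alpha^2 + gamma * beta^2
= 0.79 + 0.51 * 0.21
= 0.79 + 0.1071
= 0.8971

0.8971


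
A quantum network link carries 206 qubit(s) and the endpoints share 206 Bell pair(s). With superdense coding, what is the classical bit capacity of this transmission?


Superdense coding allows 2 classical bits per shared entangled pair.
206 pair(s) -> 2 * 206 = 412 classical bits

412


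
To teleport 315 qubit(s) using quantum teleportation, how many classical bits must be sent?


Quantum teleportation requires 2 classical bits per qubit teleported.
315 qubit(s) -> 2 * 315 = 630 classical bits

630


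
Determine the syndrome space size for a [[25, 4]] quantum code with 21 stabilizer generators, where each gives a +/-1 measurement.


Each stabilizer generator gives a binary (+1 or -1) measurement outcome.
With 21 independent generators:
Total syndromes = 2^21
= 2097152

2097152


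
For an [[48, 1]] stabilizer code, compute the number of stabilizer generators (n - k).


For an [[n,k]] stabilizer code:
Number of stabilizer generators = n - k
= 48 - 1
= 47

47


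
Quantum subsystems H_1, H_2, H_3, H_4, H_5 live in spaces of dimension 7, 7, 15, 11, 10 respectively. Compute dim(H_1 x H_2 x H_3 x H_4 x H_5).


dim(H_1 x H_2 x H_3 x H_4 x H_5) = 7 * 7 * 15 * 11 * 10
= 49 * 15 * 11 * 10
= 735 * 11 * 10
= 8085 * 10
= 80850

80850


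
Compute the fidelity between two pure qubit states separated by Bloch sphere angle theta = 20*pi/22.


For states separated by angle theta on Bloch sphere:
F = cos^2(theta/2)
theta = 20*pi/22 = 2.8560
theta/2 = 1.4280
cos(theta/2) = 0.1423
F = 0.0203

0.0203


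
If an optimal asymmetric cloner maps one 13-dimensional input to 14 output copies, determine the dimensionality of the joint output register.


Output space = H^(tensor 14) where dim(H) = 13
dim = 13^14
= 169 (after 2 factors)
= 2197 (after 3 factors)
= 28561 (after 4 factors)
= 371293 (after 5 factors)
= 4826809 (after 6 factors)
= 62748517 (after 7 factors)
= 815730721 (after 8 factors)
= 10604499373 (after 9 factors)
= 137858491849 (after 10 factors)
= 1792160394037 (after 11 factors)
= 23298085122481 (after 12 factors)
= 302875106592253 (after 13 factors)
= 3937376385699289 (after 14 factors)
= 3937376385699289

3937376385699289


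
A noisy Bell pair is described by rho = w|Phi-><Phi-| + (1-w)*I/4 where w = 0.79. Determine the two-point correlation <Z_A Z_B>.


|Phi-> = (|00> - |11>)/sqrt(2)
For the pure Bell state, <Z_A Z_B> = +1 (Bell-state Pauli correlator).
The maximally-mixed part I/4 has tr(I/4 * P tensor P) = 0 for any traceless Pauli P.
So <Z_A Z_B>_rho = w * (+1) + (1 - w) * 0
= 0.79 * (+1)
= 0.7900

0.7900


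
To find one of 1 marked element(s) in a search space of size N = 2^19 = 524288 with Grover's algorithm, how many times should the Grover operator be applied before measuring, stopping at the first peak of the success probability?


After j Grover iterations the success probability is P(j) = sin^2((2j+1)*theta), where sin(theta) = sqrt(k/N).
N = 2^19 = 524288, k = 1
sin(theta) = sqrt(k/N) = 0.001381067932
theta = arcsin(sqrt(k/N)) = 0.001381068371 rad
P(j) reaches its first maximum when (2j+1)*theta is as close as possible to pi/2, i.e. j = round(pi/(4*theta) - 1/2).
pi/(4*theta) - 1/2 = 568.1888
(For comparison, the common estimate pi/4 * sqrt(N/k) = 568.6890; the exact maximiser is used here.)
Optimal iterations = 568

568


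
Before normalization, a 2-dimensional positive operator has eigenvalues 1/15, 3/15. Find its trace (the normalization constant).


tr(M) = sum of eigenvalues
= 1/15 + 3/15
= 4/15
= 0.2667

0.2667


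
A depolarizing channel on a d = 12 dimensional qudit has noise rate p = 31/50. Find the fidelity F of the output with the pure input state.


F = (1-p) + p/d
= (1 - 0.6200) + 0.6200/12
= 0.3800 + 0.0517
= 0.4317

0.4317


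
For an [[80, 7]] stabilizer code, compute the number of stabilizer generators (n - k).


For an [[n,k]] stabilizer code:
Number of stabilizer generators = n - k
= 80 - 7
= 73

73


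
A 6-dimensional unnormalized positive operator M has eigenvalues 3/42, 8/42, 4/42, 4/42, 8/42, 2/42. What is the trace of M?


tr(M) = sum of eigenvalues
= 3/42 + 8/42 + 4/42 + 4/42 + 8/42 + 2/42
= 29/42
= 0.6905

0.6905


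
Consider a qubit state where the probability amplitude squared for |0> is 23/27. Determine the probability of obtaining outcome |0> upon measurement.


|alpha|^2 = 23/27 = 0.8519
|beta|^2 = 1 - 23/27 = 4/27 = 0.1481
P(|0>) = |alpha|^2 = 0.8519

0.8519


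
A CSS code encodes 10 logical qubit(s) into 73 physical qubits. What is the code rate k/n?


Code rate R = k/n
= 10/73
= 0.1370

0.1370


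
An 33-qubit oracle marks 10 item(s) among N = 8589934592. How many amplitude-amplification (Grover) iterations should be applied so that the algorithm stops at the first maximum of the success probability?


After j Grover iterations the success probability is P(j) = sin^2((2j+1)*theta), where sin(theta) = sqrt(k/N).
N = 2^33 = 8589934592, k = 10
sin(theta) = sqrt(k/N) = 3.41196896e-05
theta = arcsin(sqrt(k/N)) = 3.41196896e-05 rad
P(j) reaches its first maximum when (2j+1)*theta is as close as possible to pi/2, i.e. j = round(pi/(4*theta) - 1/2).
pi/(4*theta) - 1/2 = 23018.4129
(For comparison, the common estimate pi/4 * sqrt(N/k) = 23018.9129; the exact maximiser is used here.)
Optimal iterations = 23018

23018


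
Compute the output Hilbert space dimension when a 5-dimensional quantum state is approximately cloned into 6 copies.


Output space = H^(tensor 6) where dim(H) = 5
dim = 5^6
= 25 (after 2 factors)
= 125 (after 3 factors)
= 625 (after 4 factors)
= 3125 (after 5 factors)
= 15625 (after 6 factors)
= 15625

15625


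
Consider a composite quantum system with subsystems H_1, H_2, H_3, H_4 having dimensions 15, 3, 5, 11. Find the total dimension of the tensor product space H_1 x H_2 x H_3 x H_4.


dim(H_1 x H_2 x H_3 x H_4) = 15 * 3 * 5 * 11
= 45 * 5 * 11
= 225 * 11
= 2475

2475
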